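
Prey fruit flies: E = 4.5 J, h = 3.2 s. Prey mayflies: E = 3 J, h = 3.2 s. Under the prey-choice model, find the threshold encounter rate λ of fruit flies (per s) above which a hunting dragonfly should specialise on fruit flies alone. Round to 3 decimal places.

The zero-one rule: include mayflies iff E₂/h₂ > λE₁/(1+λh₁). Equality gives the switch point.
λE₁h₂ = E₂ + λE₂h₁ ⇒ λ = E₂/(E₁h₂ − E₂h₁) = 3/(14.4 − 9.6) = 0.625 per s.

0.625 per s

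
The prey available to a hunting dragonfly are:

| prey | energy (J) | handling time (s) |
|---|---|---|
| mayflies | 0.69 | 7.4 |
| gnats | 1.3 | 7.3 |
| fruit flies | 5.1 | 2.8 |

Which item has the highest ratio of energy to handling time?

fruit flies

Profitability E/h (J/s): mayflies = 0.69/7.4 = 0.0932, gnats = 1.3/7.3 = 0.178, fruit flies = 5.1/2.8 = 1.82.
Ranked: fruit flies > gnats > mayflies.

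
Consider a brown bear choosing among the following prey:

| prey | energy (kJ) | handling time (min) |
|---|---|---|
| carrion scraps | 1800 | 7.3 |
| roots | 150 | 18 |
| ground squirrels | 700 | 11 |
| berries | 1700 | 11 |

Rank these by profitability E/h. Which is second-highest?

In descending order of E/h:
carrion scraps: 1800/7.3 = 247 kJ/min
berries: 1700/11 = 155 kJ/min
ground squirrels: 700/11 = 63.6 kJ/min
roots: 150/18 = 8.33 kJ/min

berries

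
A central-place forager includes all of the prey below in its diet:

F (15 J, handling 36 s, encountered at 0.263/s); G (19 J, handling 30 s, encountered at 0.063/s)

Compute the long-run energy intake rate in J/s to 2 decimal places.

0.42 J/s

R = (0.263×15 + 0.063×19) / (1 + 0.263×36 + 0.063×30) = 5.142/12.36 = 0.4161 J/s.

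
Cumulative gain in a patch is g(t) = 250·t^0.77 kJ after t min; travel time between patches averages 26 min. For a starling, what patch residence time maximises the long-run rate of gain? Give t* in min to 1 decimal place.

Optimal t* satisfies g'(t*) = g(t*)/(T + t*).
g'(t) = 0.77·250·t^-0.23. Setting 0.77·250·t^-0.23 = 250·t^0.77/(26+t) gives 0.77(26+t) = t, so 0.23·t = 0.77×26.
t* = 0.77×26/0.23 = 87.04 min.

87.0 min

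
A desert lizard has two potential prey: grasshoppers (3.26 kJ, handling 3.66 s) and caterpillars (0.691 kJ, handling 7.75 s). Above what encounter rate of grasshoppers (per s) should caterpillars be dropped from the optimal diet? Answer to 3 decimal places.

0.030 per s

The zero-one rule: include caterpillars iff E₂/h₂ > λE₁/(1+λh₁). Equality gives the switch point.
λE₁h₂ = E₂ + λE₂h₁ ⇒ λ = E₂/(E₁h₂ − E₂h₁) = 0.691/(25.26 − 2.529) = 0.03039 per s.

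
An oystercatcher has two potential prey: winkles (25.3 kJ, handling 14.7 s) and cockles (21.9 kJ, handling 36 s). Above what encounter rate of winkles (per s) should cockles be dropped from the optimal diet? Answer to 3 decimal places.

0.037 per s

Drop cockles once their profitability E₂/h₂ falls below the rate achievable on winkles alone: E₂/h₂ = λE₁/(1 + λh₁).
Solve for λ: λE₁h₂ = E₂(1 + λh₁) → λ(E₁h₂ − E₂h₁) = E₂ → λ = E₂/(E₁h₂ − E₂h₁).
λ = 21.9/(25.3×36 − 21.9×14.7) = 21.9/588.9 = 0.03719 per s.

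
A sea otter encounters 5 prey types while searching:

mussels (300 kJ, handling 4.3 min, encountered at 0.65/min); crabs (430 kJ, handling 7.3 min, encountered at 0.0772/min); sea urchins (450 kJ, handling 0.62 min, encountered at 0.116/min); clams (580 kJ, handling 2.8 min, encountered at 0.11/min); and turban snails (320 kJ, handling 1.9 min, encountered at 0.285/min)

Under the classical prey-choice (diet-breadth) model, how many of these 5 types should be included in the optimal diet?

Profitabilities (E/h, kJ/min): sea urchins 726, clams 207, turban snails 168, mussels 69.8, crabs 58.9. Add prey in this order while the next type's profitability exceeds the intake rate on those already taken.
Rate on top 1: 48.7. clams: 207 > 48.7 → include.
Rate on top 2: 84.06. turban snails: 168 > 84.06 → include.
Rate on top 3: 107.8. mussels: 69.8 < 107.8 → exclude; stop.
Optimal diet: sea urchins, clams, turban snails — 3 of 5 types.

3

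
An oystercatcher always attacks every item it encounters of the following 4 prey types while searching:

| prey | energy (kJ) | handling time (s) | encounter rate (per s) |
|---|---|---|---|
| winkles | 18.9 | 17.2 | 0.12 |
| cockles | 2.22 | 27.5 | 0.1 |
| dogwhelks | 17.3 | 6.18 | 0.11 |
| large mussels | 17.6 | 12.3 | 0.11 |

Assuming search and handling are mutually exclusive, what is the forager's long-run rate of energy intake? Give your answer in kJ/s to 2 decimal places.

R = Σλ_iE_i / (1 + Σλ_ih_i)
Numerator: 0.12×18.9 + 0.1×2.22 + 0.11×17.3 + 0.11×17.6 = 6.329
Denominator: 1 + 0.12×17.2 + 0.1×27.5 + 0.11×6.18 + 0.11×12.3 = 7.847
R = 6.329/7.847 = 0.8066 kJ/s

0.81 kJ/s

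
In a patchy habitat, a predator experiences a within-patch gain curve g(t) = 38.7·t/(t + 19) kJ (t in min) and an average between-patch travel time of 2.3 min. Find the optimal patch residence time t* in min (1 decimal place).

6.6 min

By the marginal value theorem, leave when the instantaneous gain rate g'(t) equals the habitat-wide average g(t)/(T + t).
g'(t) = 38.7·19/(t + 19)². Setting 38.7·19/(t+19)² = 38.7t/[(t+19)(2.3+t)] gives 19(2.3+t) = t(t+19), so t² = 19×2.3 = 43.7.
t* = √43.7 = 6.611 min.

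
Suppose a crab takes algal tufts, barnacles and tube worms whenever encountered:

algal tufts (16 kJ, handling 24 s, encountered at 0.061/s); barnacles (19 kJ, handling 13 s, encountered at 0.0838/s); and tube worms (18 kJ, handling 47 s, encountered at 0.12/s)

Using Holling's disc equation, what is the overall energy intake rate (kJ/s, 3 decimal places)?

Energy encountered per unit search time: 0.061×16 + 0.0838×19 + 0.12×18 = 4.728 kJ/s.
Handling time per unit search time: 0.061×24 + 0.0838×13 + 0.12×47 = 8.193.
Rate = 4.728/(1 + 8.193) = 0.5143 kJ/s.

0.514 kJ/s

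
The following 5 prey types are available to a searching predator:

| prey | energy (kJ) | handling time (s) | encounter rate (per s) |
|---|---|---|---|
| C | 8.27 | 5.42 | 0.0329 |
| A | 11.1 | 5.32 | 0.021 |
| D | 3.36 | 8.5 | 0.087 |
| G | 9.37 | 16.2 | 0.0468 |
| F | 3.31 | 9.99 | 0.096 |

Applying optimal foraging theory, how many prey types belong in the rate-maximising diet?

3

Profitabilities (E/h, kJ/s): A 2.09, C 1.53, G 0.578, D 0.395, F 0.331. Add prey in this order while the next type's profitability exceeds the intake rate on those already taken.
Rate on top 1: 0.2097. C: 1.53 > 0.2097 → include.
Rate on top 2: 0.3916. G: 0.578 > 0.3916 → include.
Rate on top 3: 0.4607. D: 0.395 < 0.4607 → exclude; stop.
Optimal diet: A, C, G — 3 of 5 types.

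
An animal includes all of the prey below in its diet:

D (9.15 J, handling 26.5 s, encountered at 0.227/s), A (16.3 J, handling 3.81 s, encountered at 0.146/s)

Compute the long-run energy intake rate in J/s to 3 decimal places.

0.589 J/s

R = Σλ_iE_i / (1 + Σλ_ih_i)
Numerator: 0.227×9.15 + 0.146×16.3 = 4.457
Denominator: 1 + 0.227×26.5 + 0.146×3.81 = 7.572
R = 4.457/7.572 = 0.5886 J/s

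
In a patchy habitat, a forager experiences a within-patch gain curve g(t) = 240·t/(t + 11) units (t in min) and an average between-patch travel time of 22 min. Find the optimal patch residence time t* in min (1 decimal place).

By the marginal value theorem, leave when the instantaneous gain rate g'(t) equals the habitat-wide average g(t)/(T + t).
g'(t) = 240·11/(t + 11)². Setting 240·11/(t+11)² = 240t/[(t+11)(22+t)] gives 11(22+t) = t(t+11), so t² = 11×22 = 242.
t* = √242 = 15.56 min.

15.6 min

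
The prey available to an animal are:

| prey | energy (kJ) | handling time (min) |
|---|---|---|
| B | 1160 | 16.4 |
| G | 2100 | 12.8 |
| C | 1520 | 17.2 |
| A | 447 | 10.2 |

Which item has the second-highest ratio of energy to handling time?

In descending order of E/h:
G: 2100/12.8 = 164 kJ/min
C: 1520/17.2 = 88.4 kJ/min
B: 1160/16.4 = 70.7 kJ/min
A: 447/10.2 = 43.8 kJ/min

C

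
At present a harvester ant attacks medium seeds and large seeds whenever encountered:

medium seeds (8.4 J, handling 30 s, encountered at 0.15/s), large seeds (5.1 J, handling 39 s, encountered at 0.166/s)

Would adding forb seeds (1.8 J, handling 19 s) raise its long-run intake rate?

Intake rate on the current diet: R = (0.15×8.4 + 0.166×5.1) / (1 + 0.15×30 + 0.166×39) = 2.107/11.97 = 0.1759 J/s.
forb seeds: E/h = 1.8/19 = 0.09474 J/s.
0.09474 < 0.1759, so adding forb seeds would lower the average — exclude it.

No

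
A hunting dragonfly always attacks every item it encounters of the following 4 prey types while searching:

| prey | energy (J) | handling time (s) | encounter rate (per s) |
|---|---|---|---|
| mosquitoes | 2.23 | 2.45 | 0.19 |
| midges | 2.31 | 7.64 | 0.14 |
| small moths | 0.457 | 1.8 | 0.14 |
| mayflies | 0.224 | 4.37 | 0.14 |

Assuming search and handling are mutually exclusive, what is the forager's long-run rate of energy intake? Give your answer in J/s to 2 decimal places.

0.25 J/s

R = (0.19×2.23 + 0.14×2.31 + 0.14×0.457 + 0.14×0.224) / (1 + 0.19×2.45 + 0.14×7.64 + 0.14×1.8 + 0.14×4.37) = 0.8424/3.399 = 0.2479 J/s.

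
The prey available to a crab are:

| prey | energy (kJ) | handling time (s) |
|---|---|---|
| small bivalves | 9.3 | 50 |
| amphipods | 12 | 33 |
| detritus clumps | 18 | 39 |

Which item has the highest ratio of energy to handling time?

Profitability E/h (kJ/s): small bivalves = 9.3/50 = 0.186, amphipods = 12/33 = 0.364, detritus clumps = 18/39 = 0.462.
Ranked: detritus clumps > amphipods > small bivalves.

detritus clumps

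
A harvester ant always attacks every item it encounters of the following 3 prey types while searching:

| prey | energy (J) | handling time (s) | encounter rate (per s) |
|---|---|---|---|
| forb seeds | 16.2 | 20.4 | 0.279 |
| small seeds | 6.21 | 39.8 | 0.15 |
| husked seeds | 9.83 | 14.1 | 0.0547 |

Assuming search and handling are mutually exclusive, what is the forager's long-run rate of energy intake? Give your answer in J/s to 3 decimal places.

R = (0.279×16.2 + 0.15×6.21 + 0.0547×9.83) / (1 + 0.279×20.4 + 0.15×39.8 + 0.0547×14.1) = 5.989/13.43 = 0.4458 J/s.

0.446 J/s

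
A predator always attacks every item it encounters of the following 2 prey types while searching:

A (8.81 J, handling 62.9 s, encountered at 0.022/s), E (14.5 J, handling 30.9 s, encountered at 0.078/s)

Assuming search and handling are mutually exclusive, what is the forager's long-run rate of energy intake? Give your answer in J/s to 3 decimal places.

Energy encountered per unit search time: 0.022×8.81 + 0.078×14.5 = 1.325 J/s.
Handling time per unit search time: 0.022×62.9 + 0.078×30.9 = 3.794.
Rate = 1.325/(1 + 3.794) = 0.2763 J/s.

0.276 J/s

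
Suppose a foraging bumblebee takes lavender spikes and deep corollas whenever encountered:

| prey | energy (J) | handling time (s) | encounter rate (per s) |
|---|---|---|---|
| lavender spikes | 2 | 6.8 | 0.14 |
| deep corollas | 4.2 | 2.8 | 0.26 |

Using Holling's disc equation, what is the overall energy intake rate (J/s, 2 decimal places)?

R = Σλ_iE_i / (1 + Σλ_ih_i)
Numerator: 0.14×2 + 0.26×4.2 = 1.372
Denominator: 1 + 0.14×6.8 + 0.26×2.8 = 2.68
R = 1.372/2.68 = 0.5119 J/s

0.51 J/s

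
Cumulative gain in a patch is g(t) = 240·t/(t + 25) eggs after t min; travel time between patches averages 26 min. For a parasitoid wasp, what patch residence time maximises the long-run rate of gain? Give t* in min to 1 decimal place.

Optimal t* satisfies g'(t*) = g(t*)/(T + t*).
g'(t) = 240·25/(t + 25)². Setting 240·25/(t+25)² = 240t/[(t+25)(26+t)] gives 25(26+t) = t(t+25), so t² = 25×26 = 650.
t* = √650 = 25.5 min.

25.5 min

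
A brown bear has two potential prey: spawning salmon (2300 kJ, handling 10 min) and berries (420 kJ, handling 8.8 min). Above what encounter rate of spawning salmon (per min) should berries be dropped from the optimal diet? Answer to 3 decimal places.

0.026 per min

The zero-one rule: include berries iff E₂/h₂ > λE₁/(1+λh₁). Equality gives the switch point.
λE₁h₂ = E₂ + λE₂h₁ ⇒ λ = E₂/(E₁h₂ − E₂h₁) = 420/(2.024e+04 − 4200) = 0.02618 per min.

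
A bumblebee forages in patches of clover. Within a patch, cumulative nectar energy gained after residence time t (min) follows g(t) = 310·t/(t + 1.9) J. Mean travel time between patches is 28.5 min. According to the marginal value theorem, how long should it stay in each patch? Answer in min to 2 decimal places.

Optimal t* satisfies g'(t*) = g(t*)/(T + t*).
g'(t) = 310·1.9/(t + 1.9)². Setting 310·1.9/(t+1.9)² = 310t/[(t+1.9)(28.5+t)] gives 1.9(28.5+t) = t(t+1.9), so t² = 1.9×28.5 = 54.15.
t* = √54.15 = 7.359 min.

7.36 min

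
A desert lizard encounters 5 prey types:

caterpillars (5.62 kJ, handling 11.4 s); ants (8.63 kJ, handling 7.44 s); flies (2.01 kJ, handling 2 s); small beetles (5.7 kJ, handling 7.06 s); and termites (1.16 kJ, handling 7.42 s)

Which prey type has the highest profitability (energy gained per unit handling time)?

ants

In descending order of E/h:
ants: 8.63/7.44 = 1.16 kJ/s
flies: 2.01/2 = 1 kJ/s
small beetles: 5.7/7.06 = 0.807 kJ/s
caterpillars: 5.62/11.4 = 0.493 kJ/s
termites: 1.16/7.42 = 0.156 kJ/s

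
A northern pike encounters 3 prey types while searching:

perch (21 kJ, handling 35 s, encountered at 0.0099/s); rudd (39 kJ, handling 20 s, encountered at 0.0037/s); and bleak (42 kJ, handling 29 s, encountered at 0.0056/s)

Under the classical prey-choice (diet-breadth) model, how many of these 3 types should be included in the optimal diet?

Profitabilities (E/h, kJ/s): rudd 1.95, bleak 1.45, perch 0.6. Add prey in this order while the next type's profitability exceeds the intake rate on those already taken.
Rate on top 1: 0.1344. bleak: 1.45 > 0.1344 → include.
Rate on top 2: 0.3069. perch: 0.6 > 0.3069 → include.
Optimal diet: rudd, bleak, perch — 3 of 3 types.

3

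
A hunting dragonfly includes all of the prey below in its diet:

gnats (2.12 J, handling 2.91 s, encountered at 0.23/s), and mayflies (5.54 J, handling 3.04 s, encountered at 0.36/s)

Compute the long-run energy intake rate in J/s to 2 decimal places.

Energy encountered per unit search time: 0.23×2.12 + 0.36×5.54 = 2.482 J/s.
Handling time per unit search time: 0.23×2.91 + 0.36×3.04 = 1.764.
Rate = 2.482/(1 + 1.764) = 0.8981 J/s.

0.90 J/s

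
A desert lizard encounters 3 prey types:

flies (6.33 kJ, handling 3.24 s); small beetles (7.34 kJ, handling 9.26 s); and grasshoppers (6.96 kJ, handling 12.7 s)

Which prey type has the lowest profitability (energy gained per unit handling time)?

In descending order of E/h:
flies: 6.33/3.24 = 1.95 kJ/s
small beetles: 7.34/9.26 = 0.793 kJ/s
grasshoppers: 6.96/12.7 = 0.548 kJ/s

grasshoppers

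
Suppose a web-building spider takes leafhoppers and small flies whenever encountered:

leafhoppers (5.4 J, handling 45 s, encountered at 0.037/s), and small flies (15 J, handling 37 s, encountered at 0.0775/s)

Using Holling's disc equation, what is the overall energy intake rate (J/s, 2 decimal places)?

0.25 J/s

R = Σλ_iE_i / (1 + Σλ_ih_i)
Numerator: 0.037×5.4 + 0.0775×15 = 1.362
Denominator: 1 + 0.037×45 + 0.0775×37 = 5.532
R = 1.362/5.532 = 0.2462 J/s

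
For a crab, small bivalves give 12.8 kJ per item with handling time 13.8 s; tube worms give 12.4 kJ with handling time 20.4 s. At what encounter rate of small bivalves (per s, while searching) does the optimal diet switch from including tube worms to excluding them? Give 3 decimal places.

0.138 per s

Drop tube worms once their profitability E₂/h₂ falls below the rate achievable on small bivalves alone: E₂/h₂ = λE₁/(1 + λh₁).
Solve for λ: λE₁h₂ = E₂(1 + λh₁) → λ(E₁h₂ − E₂h₁) = E₂ → λ = E₂/(E₁h₂ − E₂h₁).
λ = 12.4/(12.8×20.4 − 12.4×13.8) = 12.4/90 = 0.1378 per s.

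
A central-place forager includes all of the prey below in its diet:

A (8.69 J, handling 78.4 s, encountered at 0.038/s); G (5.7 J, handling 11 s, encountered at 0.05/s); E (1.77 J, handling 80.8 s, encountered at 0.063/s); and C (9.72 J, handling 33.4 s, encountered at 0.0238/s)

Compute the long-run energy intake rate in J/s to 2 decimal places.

0.09 J/s

R = Σλ_iE_i / (1 + Σλ_ih_i)
Numerator: 0.038×8.69 + 0.05×5.7 + 0.063×1.77 + 0.0238×9.72 = 0.9581
Denominator: 1 + 0.038×78.4 + 0.05×11 + 0.063×80.8 + 0.0238×33.4 = 10.41
R = 0.9581/10.41 = 0.09199 J/s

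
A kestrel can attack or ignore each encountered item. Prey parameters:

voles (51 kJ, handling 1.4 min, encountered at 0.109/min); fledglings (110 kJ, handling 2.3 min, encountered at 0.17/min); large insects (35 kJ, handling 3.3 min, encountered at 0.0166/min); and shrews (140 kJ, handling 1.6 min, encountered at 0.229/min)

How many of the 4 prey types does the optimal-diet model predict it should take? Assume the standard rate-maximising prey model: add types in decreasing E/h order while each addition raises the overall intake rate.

E/h in descending order: shrews 87.5, fledglings 47.8, voles 36.4, large insects 10.6 kJ/min. The optimal diet is the largest prefix of this list for which every included type satisfies E_i/h_i > R on the types above it.
Rate on top 1: 23.46. fledglings: 47.8 > 23.46 → include.
Rate on top 2: 28.88. voles: 36.4 > 28.88 → include.
Rate on top 3: 29.49. large insects: 10.6 < 29.49 → exclude; stop.
Optimal diet: shrews, fledglings, voles — 3 of 4 types.

3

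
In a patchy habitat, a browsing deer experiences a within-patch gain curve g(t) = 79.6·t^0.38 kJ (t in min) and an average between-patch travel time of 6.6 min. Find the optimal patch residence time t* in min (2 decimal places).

4.05 min

By the marginal value theorem, leave when the instantaneous gain rate g'(t) equals the habitat-wide average g(t)/(T + t).
g'(t) = 0.38·79.6·t^-0.62. Setting 0.38·79.6·t^-0.62 = 79.6·t^0.38/(6.6+t) gives 0.38(6.6+t) = t, so 0.62·t = 0.38×6.6.
t* = 0.38×6.6/0.62 = 4.045 min.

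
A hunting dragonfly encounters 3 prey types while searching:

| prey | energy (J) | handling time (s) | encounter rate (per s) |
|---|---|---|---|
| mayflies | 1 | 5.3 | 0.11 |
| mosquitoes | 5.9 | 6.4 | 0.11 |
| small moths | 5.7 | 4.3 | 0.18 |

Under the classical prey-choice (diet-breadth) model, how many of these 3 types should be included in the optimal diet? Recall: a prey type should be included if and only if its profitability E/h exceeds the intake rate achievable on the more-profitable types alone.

2

Profitabilities (E/h, J/s): small moths 1.33, mosquitoes 0.922, mayflies 0.189. Add prey in this order while the next type's profitability exceeds the intake rate on those already taken.
Rate on top 1: 0.5784. mosquitoes: 0.922 > 0.5784 → include.
Rate on top 2: 0.6759. mayflies: 0.189 < 0.6759 → exclude; stop.
Optimal diet: small moths, mosquitoes — 2 of 3 types.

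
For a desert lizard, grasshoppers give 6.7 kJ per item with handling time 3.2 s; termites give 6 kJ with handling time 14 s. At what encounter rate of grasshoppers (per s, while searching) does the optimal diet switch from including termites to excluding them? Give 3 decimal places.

0.080 per s

At the threshold, the rate on grasshoppers alone equals the profitability of termites: λ·6.7/(1 + λ·3.2) = 6/14 = 0.4286.
Rearranging, λ(6.7 − 0.4286×3.2) = 0.4286, so λ = 0.4286/5.329 = 0.08043 per s.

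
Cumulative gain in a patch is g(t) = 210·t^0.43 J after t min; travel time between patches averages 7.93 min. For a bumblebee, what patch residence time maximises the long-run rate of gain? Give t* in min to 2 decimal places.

Maximise g(t)/(T+t): set derivative to zero → g'(t)(T+t) = g(t).
g'(t) = 0.43·210·t^-0.57. Setting 0.43·210·t^-0.57 = 210·t^0.43/(7.93+t) gives 0.43(7.93+t) = t, so 0.57·t = 0.43×7.93.
t* = 0.43×7.93/0.57 = 5.982 min.

5.98 min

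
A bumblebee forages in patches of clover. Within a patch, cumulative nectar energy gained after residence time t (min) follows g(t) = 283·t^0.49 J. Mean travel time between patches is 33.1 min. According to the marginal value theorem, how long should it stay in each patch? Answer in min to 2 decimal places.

By the marginal value theorem, leave when the instantaneous gain rate g'(t) equals the habitat-wide average g(t)/(T + t).
g'(t) = 0.49·283·t^-0.51. Setting 0.49·283·t^-0.51 = 283·t^0.49/(33.1+t) gives 0.49(33.1+t) = t, so 0.51·t = 0.49×33.1.
t* = 0.49×33.1/0.51 = 31.8 min.

31.80 min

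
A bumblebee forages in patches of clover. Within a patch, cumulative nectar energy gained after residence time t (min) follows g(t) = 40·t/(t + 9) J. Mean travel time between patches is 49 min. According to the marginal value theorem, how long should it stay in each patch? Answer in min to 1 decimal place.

Optimal t* satisfies g'(t*) = g(t*)/(T + t*).
g'(t) = 40·9/(t + 9)². Setting 40·9/(t+9)² = 40t/[(t+9)(49+t)] gives 9(49+t) = t(t+9), so t² = 9×49 = 441.
t* = √441 = 21 min.

21.0 min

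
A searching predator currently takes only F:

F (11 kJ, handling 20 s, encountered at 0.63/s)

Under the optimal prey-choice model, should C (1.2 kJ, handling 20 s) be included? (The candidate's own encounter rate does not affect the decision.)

No

Intake rate on the current diet: R = (0.63×11) / (1 + 0.63×20) = 6.93/13.6 = 0.5096 kJ/s.
Profitability of C: 1.2/20 = 0.06 kJ/s.
0.06 < 0.5096, so adding C would lower the average — exclude it.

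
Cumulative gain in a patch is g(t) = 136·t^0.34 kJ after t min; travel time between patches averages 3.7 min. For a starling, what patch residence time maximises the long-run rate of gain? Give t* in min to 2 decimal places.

1.91 min

Optimal t* satisfies g'(t*) = g(t*)/(T + t*).
g'(t) = 0.34·136·t^-0.66. Setting 0.34·136·t^-0.66 = 136·t^0.34/(3.7+t) gives 0.34(3.7+t) = t, so 0.66·t = 0.34×3.7.
t* = 0.34×3.7/0.66 = 1.906 min.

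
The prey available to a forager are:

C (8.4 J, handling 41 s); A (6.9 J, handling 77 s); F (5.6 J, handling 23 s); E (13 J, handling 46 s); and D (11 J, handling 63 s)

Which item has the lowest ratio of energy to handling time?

Profitability E/h (J/s): C = 8.4/41 = 0.205, A = 6.9/77 = 0.0896, F = 5.6/23 = 0.243, E = 13/46 = 0.283, D = 11/63 = 0.175.
Ranked: E > F > C > D > A.

A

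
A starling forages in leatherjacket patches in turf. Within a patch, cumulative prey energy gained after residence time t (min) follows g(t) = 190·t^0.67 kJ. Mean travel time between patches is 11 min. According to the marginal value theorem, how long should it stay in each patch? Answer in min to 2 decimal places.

22.33 min

Maximise g(t)/(T+t): set derivative to zero → g'(t)(T+t) = g(t).
g'(t) = 0.67·190·t^-0.33. Setting 0.67·190·t^-0.33 = 190·t^0.67/(11+t) gives 0.67(11+t) = t, so 0.33·t = 0.67×11.
t* = 0.67×11/0.33 = 22.33 min.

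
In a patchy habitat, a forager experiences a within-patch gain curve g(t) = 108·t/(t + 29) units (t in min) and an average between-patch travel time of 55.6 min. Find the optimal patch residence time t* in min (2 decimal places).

Optimal t* satisfies g'(t*) = g(t*)/(T + t*).
g'(t) = 108·29/(t + 29)². Setting 108·29/(t+29)² = 108t/[(t+29)(55.6+t)] gives 29(55.6+t) = t(t+29), so t² = 29×55.6 = 1612.
t* = √1612 = 40.15 min.

40.15 min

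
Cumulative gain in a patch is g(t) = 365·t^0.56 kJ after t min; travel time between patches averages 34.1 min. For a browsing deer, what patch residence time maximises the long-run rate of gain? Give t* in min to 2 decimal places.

43.40 min

Optimal t* satisfies g'(t*) = g(t*)/(T + t*).
g'(t) = 0.56·365·t^-0.44. Setting 0.56·365·t^-0.44 = 365·t^0.56/(34.1+t) gives 0.56(34.1+t) = t, so 0.44·t = 0.56×34.1.
t* = 0.56×34.1/0.44 = 43.4 min.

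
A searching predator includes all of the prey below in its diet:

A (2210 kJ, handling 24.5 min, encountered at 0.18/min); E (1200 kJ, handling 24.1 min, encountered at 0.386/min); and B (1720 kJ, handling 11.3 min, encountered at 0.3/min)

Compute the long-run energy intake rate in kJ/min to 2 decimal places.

76.07 kJ/min

R = Σλ_iE_i / (1 + Σλ_ih_i)
Numerator: 0.18×2210 + 0.386×1200 + 0.3×1720 = 1377
Denominator: 1 + 0.18×24.5 + 0.386×24.1 + 0.3×11.3 = 18.1
R = 1377/18.1 = 76.07 kJ/min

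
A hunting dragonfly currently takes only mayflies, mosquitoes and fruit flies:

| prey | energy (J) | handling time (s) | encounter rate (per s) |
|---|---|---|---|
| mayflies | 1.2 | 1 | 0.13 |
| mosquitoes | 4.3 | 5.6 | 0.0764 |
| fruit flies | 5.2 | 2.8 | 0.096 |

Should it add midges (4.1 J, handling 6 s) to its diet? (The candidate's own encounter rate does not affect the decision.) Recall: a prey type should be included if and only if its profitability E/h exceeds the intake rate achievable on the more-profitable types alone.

Intake rate on the current diet: R = (0.13×1.2 + 0.0764×4.3 + 0.096×5.2) / (1 + 0.13×1 + 0.0764×5.6 + 0.096×2.8) = 0.9837/1.827 = 0.5385 J/s.
Profitability of midges: 4.1/6 = 0.6833 J/s.
0.6833 > 0.5385, so adding midges raises the average — include it.

Yes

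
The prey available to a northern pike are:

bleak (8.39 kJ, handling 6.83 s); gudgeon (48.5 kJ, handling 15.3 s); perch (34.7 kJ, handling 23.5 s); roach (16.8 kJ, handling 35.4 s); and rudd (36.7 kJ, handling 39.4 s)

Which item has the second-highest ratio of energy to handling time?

perch

Profitability E/h (kJ/s): bleak = 8.39/6.83 = 1.23, gudgeon = 48.5/15.3 = 3.17, perch = 34.7/23.5 = 1.48, roach = 16.8/35.4 = 0.475, rudd = 36.7/39.4 = 0.931.
Ranked: gudgeon > perch > bleak > rudd > roach.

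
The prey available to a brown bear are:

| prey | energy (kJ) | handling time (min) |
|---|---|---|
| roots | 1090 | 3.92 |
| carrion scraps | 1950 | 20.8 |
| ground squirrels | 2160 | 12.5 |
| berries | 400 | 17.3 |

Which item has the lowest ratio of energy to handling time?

berries

Profitability E/h (kJ/min): roots = 1090/3.92 = 278, carrion scraps = 1950/20.8 = 93.8, ground squirrels = 2160/12.5 = 173, berries = 400/17.3 = 23.1.
Ranked: roots > ground squirrels > carrion scraps > berries.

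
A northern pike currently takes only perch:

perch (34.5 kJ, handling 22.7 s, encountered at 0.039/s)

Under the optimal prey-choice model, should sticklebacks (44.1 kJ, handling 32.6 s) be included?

On perch alone, R = ΣλE/(1+Σλh) = 1.345/1.885 = 0.7137 kJ/s.
sticklebacks: E/h = 44.1/32.6 = 1.353 kJ/s.
Since 1.353 > R, including sticklebacks increases the long-run rate.

Yes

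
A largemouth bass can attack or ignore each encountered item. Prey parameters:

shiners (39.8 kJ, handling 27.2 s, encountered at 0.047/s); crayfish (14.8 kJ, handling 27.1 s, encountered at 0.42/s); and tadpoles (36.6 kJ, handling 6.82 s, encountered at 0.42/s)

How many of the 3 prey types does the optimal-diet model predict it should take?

1

Rank by E/h (kJ/s): tadpoles 5.37, shiners 1.46, crayfish 0.546. Include each in turn until the next type's E/h falls below the running intake rate.
Rate on top 1: 3.978. shiners: 1.46 < 3.978 → exclude; stop.
Optimal diet: tadpoles — 1 of 3 types.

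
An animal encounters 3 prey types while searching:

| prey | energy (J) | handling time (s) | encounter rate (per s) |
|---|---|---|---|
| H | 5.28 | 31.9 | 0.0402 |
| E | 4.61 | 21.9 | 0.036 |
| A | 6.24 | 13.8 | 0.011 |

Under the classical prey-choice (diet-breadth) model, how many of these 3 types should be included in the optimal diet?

3

Profitabilities (E/h, J/s): A 0.452, E 0.211, H 0.166. Add prey in this order while the next type's profitability exceeds the intake rate on those already taken.
Rate on top 1: 0.05959. E: 0.211 > 0.05959 → include.
Rate on top 2: 0.1209. H: 0.166 > 0.1209 → include.
Optimal diet: A, E, H — 3 of 3 types.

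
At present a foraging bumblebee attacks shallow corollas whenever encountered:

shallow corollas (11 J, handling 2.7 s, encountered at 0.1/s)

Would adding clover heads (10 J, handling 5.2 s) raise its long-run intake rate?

Yes

On shallow corollas alone, R = ΣλE/(1+Σλh) = 1.1/1.27 = 0.8661 J/s.
clover heads: E/h = 10/5.2 = 1.923 J/s.
1.923 > 0.8661, so adding clover heads raises the average — include it.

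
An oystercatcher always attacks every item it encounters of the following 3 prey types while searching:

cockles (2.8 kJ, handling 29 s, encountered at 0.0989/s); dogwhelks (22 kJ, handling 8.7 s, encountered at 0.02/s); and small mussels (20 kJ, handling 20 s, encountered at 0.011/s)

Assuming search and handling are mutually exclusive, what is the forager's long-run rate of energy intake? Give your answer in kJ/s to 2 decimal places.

Energy encountered per unit search time: 0.0989×2.8 + 0.02×22 + 0.011×20 = 0.9369 kJ/s.
Handling time per unit search time: 0.0989×29 + 0.02×8.7 + 0.011×20 = 3.262.
Rate = 0.9369/(1 + 3.262) = 0.2198 kJ/s.

0.22 kJ/s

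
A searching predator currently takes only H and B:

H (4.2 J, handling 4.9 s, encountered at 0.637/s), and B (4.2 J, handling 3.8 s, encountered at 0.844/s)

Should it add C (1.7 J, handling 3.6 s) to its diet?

No

On H and B alone, R = ΣλE/(1+Σλh) = 6.22/7.329 = 0.8488 J/s.
C: E/h = 1.7/3.6 = 0.4722 J/s.
Since 0.4722 < R, time spent handling C is better spent searching.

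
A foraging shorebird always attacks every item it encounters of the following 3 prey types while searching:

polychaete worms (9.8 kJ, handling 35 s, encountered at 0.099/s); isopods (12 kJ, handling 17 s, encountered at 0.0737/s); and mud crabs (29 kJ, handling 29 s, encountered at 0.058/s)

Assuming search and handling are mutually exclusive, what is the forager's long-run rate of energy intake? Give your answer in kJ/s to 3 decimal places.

Energy encountered per unit search time: 0.099×9.8 + 0.0737×12 + 0.058×29 = 3.537 kJ/s.
Handling time per unit search time: 0.099×35 + 0.0737×17 + 0.058×29 = 6.4.
Rate = 3.537/(1 + 6.4) = 0.4779 kJ/s.

0.478 kJ/s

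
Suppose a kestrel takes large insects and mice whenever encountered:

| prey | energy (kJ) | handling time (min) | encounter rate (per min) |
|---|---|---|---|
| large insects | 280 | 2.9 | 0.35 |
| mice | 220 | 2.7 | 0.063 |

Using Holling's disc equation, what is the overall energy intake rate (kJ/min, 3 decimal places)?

51.192 kJ/min

R = (0.35×280 + 0.063×220) / (1 + 0.35×2.9 + 0.063×2.7) = 111.9/2.185 = 51.19 kJ/min.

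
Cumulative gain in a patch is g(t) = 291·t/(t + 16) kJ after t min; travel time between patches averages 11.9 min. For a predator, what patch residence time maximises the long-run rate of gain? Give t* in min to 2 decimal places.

13.80 min

Maximise g(t)/(T+t): set derivative to zero → g'(t)(T+t) = g(t).
g'(t) = 291·16/(t + 16)². Setting 291·16/(t+16)² = 291t/[(t+16)(11.9+t)] gives 16(11.9+t) = t(t+16), so t² = 16×11.9 = 190.4.
t* = √190.4 = 13.8 min.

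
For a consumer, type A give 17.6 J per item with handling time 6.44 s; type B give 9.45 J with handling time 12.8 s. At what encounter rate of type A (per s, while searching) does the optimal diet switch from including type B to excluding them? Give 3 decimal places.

The zero-one rule: include type B iff E₂/h₂ > λE₁/(1+λh₁). Equality gives the switch point.
λE₁h₂ = E₂ + λE₂h₁ ⇒ λ = E₂/(E₁h₂ − E₂h₁) = 9.45/(225.3 − 60.86) = 0.05747 per s.

0.057 per s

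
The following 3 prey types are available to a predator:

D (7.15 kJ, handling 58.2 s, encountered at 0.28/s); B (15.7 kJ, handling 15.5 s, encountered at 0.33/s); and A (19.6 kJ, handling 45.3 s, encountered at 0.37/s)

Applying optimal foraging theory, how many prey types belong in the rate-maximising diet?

Rank by E/h (kJ/s): B 1.01, A 0.433, D 0.123. Include each in turn until the next type's E/h falls below the running intake rate.
Rate on top 1: 0.8473. A: 0.433 < 0.8473 → exclude; stop.
Optimal diet: B — 1 of 3 types.

1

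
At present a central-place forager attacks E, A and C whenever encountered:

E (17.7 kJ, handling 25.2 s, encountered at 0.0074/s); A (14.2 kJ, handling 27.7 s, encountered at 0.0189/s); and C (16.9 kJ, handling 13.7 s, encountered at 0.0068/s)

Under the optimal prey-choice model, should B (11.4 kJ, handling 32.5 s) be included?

On E, A and C alone, R = ΣλE/(1+Σλh) = 0.5143/1.803 = 0.2852 kJ/s.
B: E/h = 11.4/32.5 = 0.3508 kJ/s.
Since 0.3508 > R, including B increases the long-run rate.

Yes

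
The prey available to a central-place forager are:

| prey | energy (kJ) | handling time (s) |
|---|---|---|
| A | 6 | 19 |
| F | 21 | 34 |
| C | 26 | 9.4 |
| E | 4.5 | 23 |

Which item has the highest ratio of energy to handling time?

Profitability E/h (kJ/s): A = 6/19 = 0.316, F = 21/34 = 0.618, C = 26/9.4 = 2.77, E = 4.5/23 = 0.196.
Ranked: C > F > A > E.

C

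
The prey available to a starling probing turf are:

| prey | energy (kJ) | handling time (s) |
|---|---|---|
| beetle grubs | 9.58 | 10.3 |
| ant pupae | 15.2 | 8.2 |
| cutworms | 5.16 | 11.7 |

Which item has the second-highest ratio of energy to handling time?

beetle grubs

In descending order of E/h:
ant pupae: 15.2/8.2 = 1.85 kJ/s
beetle grubs: 9.58/10.3 = 0.93 kJ/s
cutworms: 5.16/11.7 = 0.441 kJ/s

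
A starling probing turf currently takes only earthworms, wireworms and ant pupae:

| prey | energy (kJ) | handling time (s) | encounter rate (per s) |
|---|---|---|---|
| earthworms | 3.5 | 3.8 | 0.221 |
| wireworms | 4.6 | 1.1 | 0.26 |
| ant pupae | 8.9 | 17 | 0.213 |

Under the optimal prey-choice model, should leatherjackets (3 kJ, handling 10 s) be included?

Current rate: (0.221×3.5 + 0.26×4.6 + 0.213×8.9)/(1 + 0.221×3.8 + 0.26×1.1 + 0.213×17) = 0.6726 kJ/s.
Profitability of leatherjackets: 3/10 = 0.3 kJ/s.
0.3 < 0.6726, so adding leatherjackets would lower the average — exclude it.

No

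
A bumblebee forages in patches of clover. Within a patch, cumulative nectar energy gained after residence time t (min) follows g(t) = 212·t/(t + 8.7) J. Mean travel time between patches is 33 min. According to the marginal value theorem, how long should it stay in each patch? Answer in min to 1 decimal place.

Maximise g(t)/(T+t): set derivative to zero → g'(t)(T+t) = g(t).
g'(t) = 212·8.7/(t + 8.7)². Setting 212·8.7/(t+8.7)² = 212t/[(t+8.7)(33+t)] gives 8.7(33+t) = t(t+8.7), so t² = 8.7×33 = 287.1.
t* = √287.1 = 16.94 min.

16.9 min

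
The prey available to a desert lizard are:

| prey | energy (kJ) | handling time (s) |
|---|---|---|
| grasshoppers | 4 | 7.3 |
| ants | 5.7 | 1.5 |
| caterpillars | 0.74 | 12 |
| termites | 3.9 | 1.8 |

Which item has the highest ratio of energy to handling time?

In descending order of E/h:
ants: 5.7/1.5 = 3.8 kJ/s
termites: 3.9/1.8 = 2.17 kJ/s
grasshoppers: 4/7.3 = 0.548 kJ/s
caterpillars: 0.74/12 = 0.0617 kJ/s

ants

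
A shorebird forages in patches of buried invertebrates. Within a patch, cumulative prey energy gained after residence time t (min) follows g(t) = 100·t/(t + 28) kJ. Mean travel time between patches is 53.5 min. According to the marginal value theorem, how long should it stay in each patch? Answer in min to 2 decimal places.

By the marginal value theorem, leave when the instantaneous gain rate g'(t) equals the habitat-wide average g(t)/(T + t).
g'(t) = 100·28/(t + 28)². Setting 100·28/(t+28)² = 100t/[(t+28)(53.5+t)] gives 28(53.5+t) = t(t+28), so t² = 28×53.5 = 1498.
t* = √1498 = 38.7 min.

38.70 min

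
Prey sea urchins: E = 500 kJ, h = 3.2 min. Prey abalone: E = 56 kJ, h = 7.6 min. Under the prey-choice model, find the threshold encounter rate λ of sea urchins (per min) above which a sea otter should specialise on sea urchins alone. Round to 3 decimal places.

0.015 per min

The zero-one rule: include abalone iff E₂/h₂ > λE₁/(1+λh₁). Equality gives the switch point.
λE₁h₂ = E₂ + λE₂h₁ ⇒ λ = E₂/(E₁h₂ − E₂h₁) = 56/(3800 − 179.2) = 0.01547 per min.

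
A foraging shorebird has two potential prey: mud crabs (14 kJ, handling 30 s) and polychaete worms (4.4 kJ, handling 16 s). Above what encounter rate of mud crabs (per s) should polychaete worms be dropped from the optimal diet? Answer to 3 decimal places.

0.048 per s

At the threshold, the rate on mud crabs alone equals the profitability of polychaete worms: λ·14/(1 + λ·30) = 4.4/16 = 0.275.
Rearranging, λ(14 − 0.275×30) = 0.275, so λ = 0.275/5.75 = 0.04783 per s.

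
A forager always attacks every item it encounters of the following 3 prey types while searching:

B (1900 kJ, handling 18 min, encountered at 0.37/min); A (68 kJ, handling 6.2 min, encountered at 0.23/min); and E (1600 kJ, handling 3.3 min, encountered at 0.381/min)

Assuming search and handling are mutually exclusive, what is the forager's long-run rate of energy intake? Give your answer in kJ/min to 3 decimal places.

128.415 kJ/min

R = Σλ_iE_i / (1 + Σλ_ih_i)
Numerator: 0.37×1900 + 0.23×68 + 0.381×1600 = 1328
Denominator: 1 + 0.37×18 + 0.23×6.2 + 0.381×3.3 = 10.34
R = 1328/10.34 = 128.4 kJ/min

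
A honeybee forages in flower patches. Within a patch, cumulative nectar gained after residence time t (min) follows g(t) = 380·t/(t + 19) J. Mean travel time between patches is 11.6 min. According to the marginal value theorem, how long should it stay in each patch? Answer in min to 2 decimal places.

14.85 min

Maximise g(t)/(T+t): set derivative to zero → g'(t)(T+t) = g(t).
g'(t) = 380·19/(t + 19)². Setting 380·19/(t+19)² = 380t/[(t+19)(11.6+t)] gives 19(11.6+t) = t(t+19), so t² = 19×11.6 = 220.4.
t* = √220.4 = 14.85 min.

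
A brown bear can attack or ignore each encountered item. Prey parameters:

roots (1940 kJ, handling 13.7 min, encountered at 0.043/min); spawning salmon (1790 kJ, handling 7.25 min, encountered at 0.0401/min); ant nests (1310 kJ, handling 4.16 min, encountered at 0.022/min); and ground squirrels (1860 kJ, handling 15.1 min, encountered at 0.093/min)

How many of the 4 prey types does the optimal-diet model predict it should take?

4

Rank by E/h (kJ/min): ant nests 315, spawning salmon 247, roots 142, ground squirrels 123. Include each in turn until the next type's E/h falls below the running intake rate.
Rate on top 1: 26.4. spawning salmon: 247 > 26.4 → include.
Rate on top 2: 72.78. roots: 142 > 72.78 → include.
Rate on top 3: 93.35. ground squirrels: 123 > 93.35 → include.
Optimal diet: ant nests, spawning salmon, roots, ground squirrels — 4 of 4 types.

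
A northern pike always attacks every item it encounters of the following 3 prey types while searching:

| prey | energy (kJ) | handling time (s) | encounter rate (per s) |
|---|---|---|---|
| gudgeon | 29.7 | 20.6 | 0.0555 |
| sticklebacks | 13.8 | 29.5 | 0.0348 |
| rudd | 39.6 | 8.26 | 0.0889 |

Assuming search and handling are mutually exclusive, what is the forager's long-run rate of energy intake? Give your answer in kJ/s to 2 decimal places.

1.45 kJ/s

Energy encountered per unit search time: 0.0555×29.7 + 0.0348×13.8 + 0.0889×39.6 = 5.649 kJ/s.
Handling time per unit search time: 0.0555×20.6 + 0.0348×29.5 + 0.0889×8.26 = 2.904.
Rate = 5.649/(1 + 2.904) = 1.447 kJ/s.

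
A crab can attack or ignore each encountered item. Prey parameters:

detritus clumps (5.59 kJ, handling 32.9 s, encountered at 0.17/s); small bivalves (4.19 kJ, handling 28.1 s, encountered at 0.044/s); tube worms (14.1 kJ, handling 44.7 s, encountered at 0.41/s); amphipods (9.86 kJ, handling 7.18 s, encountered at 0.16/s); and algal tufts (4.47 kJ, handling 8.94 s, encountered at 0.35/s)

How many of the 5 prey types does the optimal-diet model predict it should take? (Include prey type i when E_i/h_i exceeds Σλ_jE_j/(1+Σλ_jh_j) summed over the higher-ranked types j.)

Rank by E/h (kJ/s): amphipods 1.37, algal tufts 0.5, tube worms 0.315, detritus clumps 0.17, small bivalves 0.149. Include each in turn until the next type's E/h falls below the running intake rate.
Rate on top 1: 0.7342. algal tufts: 0.5 < 0.7342 → exclude; stop.
Optimal diet: amphipods — 1 of 5 types.

1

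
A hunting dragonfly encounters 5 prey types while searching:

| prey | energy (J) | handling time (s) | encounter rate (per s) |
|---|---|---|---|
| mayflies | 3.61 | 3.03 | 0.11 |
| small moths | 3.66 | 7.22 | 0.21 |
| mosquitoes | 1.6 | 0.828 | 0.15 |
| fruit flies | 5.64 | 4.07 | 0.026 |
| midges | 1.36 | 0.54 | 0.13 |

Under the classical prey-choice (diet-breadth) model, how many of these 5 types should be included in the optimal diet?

Profitabilities (E/h, J/s): midges 2.52, mosquitoes 1.93, fruit flies 1.39, mayflies 1.19, small moths 0.507. Add prey in this order while the next type's profitability exceeds the intake rate on those already taken.
Rate on top 1: 0.1652. mosquitoes: 1.93 > 0.1652 → include.
Rate on top 2: 0.349. fruit flies: 1.39 > 0.349 → include.
Rate on top 3: 0.4333. mayflies: 1.19 > 0.4333 → include.
Rate on top 4: 0.588. small moths: 0.507 < 0.588 → exclude; stop.
Optimal diet: midges, mosquitoes, fruit flies, mayflies — 4 of 5 types.

4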